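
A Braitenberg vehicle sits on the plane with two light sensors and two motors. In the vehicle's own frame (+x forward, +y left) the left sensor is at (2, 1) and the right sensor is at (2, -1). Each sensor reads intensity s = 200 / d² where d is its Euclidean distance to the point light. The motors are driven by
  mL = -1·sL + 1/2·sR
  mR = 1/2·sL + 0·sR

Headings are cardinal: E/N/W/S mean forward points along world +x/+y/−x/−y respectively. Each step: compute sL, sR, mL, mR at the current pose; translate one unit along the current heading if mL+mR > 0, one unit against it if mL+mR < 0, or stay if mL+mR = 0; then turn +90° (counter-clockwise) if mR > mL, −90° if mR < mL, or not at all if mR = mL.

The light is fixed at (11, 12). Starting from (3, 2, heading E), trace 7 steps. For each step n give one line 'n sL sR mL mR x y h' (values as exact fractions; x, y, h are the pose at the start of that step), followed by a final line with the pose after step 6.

0 200/117 200/157 -19700/18369 100/117 3 2 E
1 50/41 25/16 -575/1312 25/41 2 2 N
2 200/221 40/37 -2980/8177 100/221 2 3 W
3 100/101 100/121 -7050/12221 50/101 1 3 S
4 200/113 40/29 -3540/3277 100/113 1 4 E
5 10/9 25/17 -115/306 5/9 0 4 N
6 200/233 40/41 -3540/9553 100/233 0 5 W
final -1 5 S

n=0: pose=(3,2,E); sL=200/117, sR=200/157; mL=-19700/18369, mR=100/117; mL+mR=-4000/18369 → advance -1; mR−mL=11800/6123 → turn +1·90°
n=1: pose=(2,2,N); sL=50/41, sR=25/16; mL=-575/1312, mR=25/41; mL+mR=225/1312 → advance +1; mR−mL=1375/1312 → turn +1·90°
n=2: pose=(2,3,W); sL=200/221, sR=40/37; mL=-2980/8177, mR=100/221; mL+mR=720/8177 → advance +1; mR−mL=6680/8177 → turn +1·90°
n=3: pose=(1,3,S); sL=100/101, sR=100/121; mL=-7050/12221, mR=50/101; mL+mR=-1000/12221 → advance -1; mR−mL=13100/12221 → turn +1·90°
n=4: pose=(1,4,E); sL=200/113, sR=40/29; mL=-3540/3277, mR=100/113; mL+mR=-640/3277 → advance -1; mR−mL=6440/3277 → turn +1·90°
n=5: pose=(0,4,N); sL=10/9, sR=25/17; mL=-115/306, mR=5/9; mL+mR=55/306 → advance +1; mR−mL=95/102 → turn +1·90°
n=6: pose=(0,5,W); sL=200/233, sR=40/41; mL=-3540/9553, mR=100/233; mL+mR=560/9553 → advance +1; mR−mL=7640/9553 → turn +1·90°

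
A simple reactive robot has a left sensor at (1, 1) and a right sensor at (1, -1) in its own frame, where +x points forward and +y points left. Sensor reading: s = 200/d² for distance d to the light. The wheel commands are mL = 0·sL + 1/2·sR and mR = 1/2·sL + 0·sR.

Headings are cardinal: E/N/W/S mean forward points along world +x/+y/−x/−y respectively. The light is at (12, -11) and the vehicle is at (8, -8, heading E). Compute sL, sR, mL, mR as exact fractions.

left sensor world pos  = (9, -7); dL² = 25
right sensor world pos = (9, -9); dR² = 13
sL = 200/25 = 8
sR = 200/13 = 200/13
mL = 0·sL + 1/2·sR = 100/13
mR = 1/2·sL + 0·sR = 4

8 200/13 100/13 4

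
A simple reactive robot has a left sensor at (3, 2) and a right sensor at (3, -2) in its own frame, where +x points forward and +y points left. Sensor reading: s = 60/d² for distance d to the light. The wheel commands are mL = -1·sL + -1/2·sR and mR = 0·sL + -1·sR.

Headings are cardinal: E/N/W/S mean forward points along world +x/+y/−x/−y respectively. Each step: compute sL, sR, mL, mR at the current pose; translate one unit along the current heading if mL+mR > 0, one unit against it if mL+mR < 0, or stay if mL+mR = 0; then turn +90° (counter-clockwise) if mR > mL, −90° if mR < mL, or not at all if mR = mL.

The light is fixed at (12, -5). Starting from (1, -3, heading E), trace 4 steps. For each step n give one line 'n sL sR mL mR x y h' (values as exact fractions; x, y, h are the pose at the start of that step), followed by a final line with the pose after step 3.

n=0: pose=(1,-3,E); sL=3/4, sR=15/16; mL=-39/32, mR=-15/16; mL+mR=-69/32 → advance -1; mR−mL=9/32 → turn +1·90°
n=1: pose=(0,-3,N); sL=60/221, sR=12/25; mL=-2826/5525, mR=-12/25; mL+mR=-5478/5525 → advance -1; mR−mL=174/5525 → turn +1·90°
n=2: pose=(0,-4,W); sL=30/113, sR=10/39; mL=-1735/4407, mR=-10/39; mL+mR=-955/1469 → advance -1; mR−mL=605/4407 → turn +1·90°
n=3: pose=(1,-4,S); sL=12/17, sR=60/173; mL=-2586/2941, mR=-60/173; mL+mR=-3606/2941 → advance -1; mR−mL=1566/2941 → turn +1·90°

0 3/4 15/16 -39/32 -15/16 1 -3 E
1 60/221 12/25 -2826/5525 -12/25 0 -3 N
2 30/113 10/39 -1735/4407 -10/39 0 -4 W
3 12/17 60/173 -2586/2941 -60/173 1 -4 S
final 1 -3 E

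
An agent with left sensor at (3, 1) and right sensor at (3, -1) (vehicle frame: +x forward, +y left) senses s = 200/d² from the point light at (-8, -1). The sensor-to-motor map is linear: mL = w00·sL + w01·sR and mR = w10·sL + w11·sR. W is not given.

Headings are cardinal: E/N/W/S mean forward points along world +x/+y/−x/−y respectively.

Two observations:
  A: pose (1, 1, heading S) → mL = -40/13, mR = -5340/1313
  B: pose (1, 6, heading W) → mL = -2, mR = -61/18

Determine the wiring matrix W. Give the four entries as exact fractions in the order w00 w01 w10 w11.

obs A: pose=(1,1,S) → sL=200/101, sR=40/13, mL=-40/13, mR=-5340/1313
obs B: pose=(1,6,W) → sL=25/9, sR=2, mL=-2, mR=-61/18
sensor matrix S = [[200/101, 40/13], [25/9, 2]]; det S = -54200/11817
solve [mL_A; mL_B] = S·[w00; w01] and [mR_A; mR_B] = S·[w10; w11]:
  w00 = 0, w01 = -1, w10 = -1/2, w11 = -1

0 -1 -1/2 -1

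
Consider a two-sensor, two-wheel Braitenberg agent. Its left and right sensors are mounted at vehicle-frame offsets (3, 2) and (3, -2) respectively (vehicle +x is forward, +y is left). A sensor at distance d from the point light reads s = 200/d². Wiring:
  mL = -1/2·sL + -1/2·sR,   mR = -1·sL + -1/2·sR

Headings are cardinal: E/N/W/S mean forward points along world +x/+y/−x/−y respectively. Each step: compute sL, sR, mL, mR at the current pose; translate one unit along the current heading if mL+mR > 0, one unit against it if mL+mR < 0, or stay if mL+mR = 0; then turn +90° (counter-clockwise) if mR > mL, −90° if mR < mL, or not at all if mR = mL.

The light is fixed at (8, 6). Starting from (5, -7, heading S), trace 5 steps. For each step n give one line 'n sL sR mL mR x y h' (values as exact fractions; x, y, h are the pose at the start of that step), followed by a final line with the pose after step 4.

n=0: pose=(5,-7,S); sL=200/257, sR=200/281; mL=-53800/72217, mR=-81900/72217; mL+mR=-135700/72217 → advance -1; mR−mL=-100/257 → turn -1·90°
n=1: pose=(5,-6,W); sL=25/29, sR=25/17; mL=-575/493, mR=-1575/986; mL+mR=-2725/986 → advance -1; mR−mL=-25/58 → turn -1·90°
n=2: pose=(6,-6,N); sL=200/97, sR=200/81; mL=-17800/7857, mR=-25900/7857; mL+mR=-43700/7857 → advance -1; mR−mL=-100/97 → turn -1·90°
n=3: pose=(6,-7,E); sL=100/61, sR=100/113; mL=-8700/6893, mR=-14350/6893; mL+mR=-23050/6893 → advance -1; mR−mL=-50/61 → turn -1·90°
n=4: pose=(5,-7,S); sL=200/257, sR=200/281; mL=-53800/72217, mR=-81900/72217; mL+mR=-135700/72217 → advance -1; mR−mL=-100/257 → turn -1·90°

0 200/257 200/281 -53800/72217 -81900/72217 5 -7 S
1 25/29 25/17 -575/493 -1575/986 5 -6 W
2 200/97 200/81 -17800/7857 -25900/7857 6 -6 N
3 100/61 100/113 -8700/6893 -14350/6893 6 -7 E
4 200/257 200/281 -53800/72217 -81900/72217 5 -7 S
final 5 -6 W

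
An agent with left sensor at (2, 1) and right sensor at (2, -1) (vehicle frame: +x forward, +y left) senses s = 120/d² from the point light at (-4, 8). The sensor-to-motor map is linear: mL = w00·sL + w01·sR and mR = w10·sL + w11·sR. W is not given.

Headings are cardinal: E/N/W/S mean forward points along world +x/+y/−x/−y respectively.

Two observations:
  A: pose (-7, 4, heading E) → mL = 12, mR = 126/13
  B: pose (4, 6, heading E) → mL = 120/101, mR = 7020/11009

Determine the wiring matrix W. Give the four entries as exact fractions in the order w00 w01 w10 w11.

1 0 1 -1/2

obs A: pose=(-7,4,E) → sL=12, sR=60/13, mL=12, mR=126/13
obs B: pose=(4,6,E) → sL=120/101, sR=120/109, mL=120/101, mR=7020/11009
sensor matrix S = [[12, 60/13], [120/101, 120/109]]; det S = 1105920/143117
solve [mL_A; mL_B] = S·[w00; w01] and [mR_A; mR_B] = S·[w10; w11]:
  w00 = 1, w01 = 0, w10 = 1, w11 = -1/2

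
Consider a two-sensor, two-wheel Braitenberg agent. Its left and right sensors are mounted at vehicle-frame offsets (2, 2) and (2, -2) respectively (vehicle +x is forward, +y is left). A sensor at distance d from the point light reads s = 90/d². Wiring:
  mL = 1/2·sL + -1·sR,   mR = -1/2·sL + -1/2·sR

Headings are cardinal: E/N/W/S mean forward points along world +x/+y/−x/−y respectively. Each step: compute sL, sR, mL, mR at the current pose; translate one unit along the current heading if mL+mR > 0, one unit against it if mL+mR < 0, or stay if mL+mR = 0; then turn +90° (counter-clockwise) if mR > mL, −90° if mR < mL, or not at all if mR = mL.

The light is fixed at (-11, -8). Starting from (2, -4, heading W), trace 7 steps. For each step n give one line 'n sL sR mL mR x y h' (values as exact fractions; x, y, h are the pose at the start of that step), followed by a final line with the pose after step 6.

0 18/25 90/157 -837/3925 -2538/3925 2 -4 W
1 1/2 45/146 -17/292 -59/146 3 -4 N
2 90/281 90/257 -13725/72217 -24210/72217 3 -5 E
3 45/113 45/61 -7425/13786 -3915/6893 2 -5 S
4 18/25 90/157 -837/3925 -2538/3925 2 -4 W
5 1/2 45/146 -17/292 -59/146 3 -4 N
6 90/281 90/257 -13725/72217 -24210/72217 3 -5 E
final 2 -5 S

n=0: pose=(2,-4,W); sL=18/25, sR=90/157; mL=-837/3925, mR=-2538/3925; mL+mR=-135/157 → advance -1; mR−mL=-1701/3925 → turn -1·90°
n=1: pose=(3,-4,N); sL=1/2, sR=45/146; mL=-17/292, mR=-59/146; mL+mR=-135/292 → advance -1; mR−mL=-101/292 → turn -1·90°
n=2: pose=(3,-5,E); sL=90/281, sR=90/257; mL=-13725/72217, mR=-24210/72217; mL+mR=-135/257 → advance -1; mR−mL=-10485/72217 → turn -1·90°
n=3: pose=(2,-5,S); sL=45/113, sR=45/61; mL=-7425/13786, mR=-3915/6893; mL+mR=-135/122 → advance -1; mR−mL=-405/13786 → turn -1·90°
n=4: pose=(2,-4,W); sL=18/25, sR=90/157; mL=-837/3925, mR=-2538/3925; mL+mR=-135/157 → advance -1; mR−mL=-1701/3925 → turn -1·90°
n=5: pose=(3,-4,N); sL=1/2, sR=45/146; mL=-17/292, mR=-59/146; mL+mR=-135/292 → advance -1; mR−mL=-101/292 → turn -1·90°
n=6: pose=(3,-5,E); sL=90/281, sR=90/257; mL=-13725/72217, mR=-24210/72217; mL+mR=-135/257 → advance -1; mR−mL=-10485/72217 → turn -1·90°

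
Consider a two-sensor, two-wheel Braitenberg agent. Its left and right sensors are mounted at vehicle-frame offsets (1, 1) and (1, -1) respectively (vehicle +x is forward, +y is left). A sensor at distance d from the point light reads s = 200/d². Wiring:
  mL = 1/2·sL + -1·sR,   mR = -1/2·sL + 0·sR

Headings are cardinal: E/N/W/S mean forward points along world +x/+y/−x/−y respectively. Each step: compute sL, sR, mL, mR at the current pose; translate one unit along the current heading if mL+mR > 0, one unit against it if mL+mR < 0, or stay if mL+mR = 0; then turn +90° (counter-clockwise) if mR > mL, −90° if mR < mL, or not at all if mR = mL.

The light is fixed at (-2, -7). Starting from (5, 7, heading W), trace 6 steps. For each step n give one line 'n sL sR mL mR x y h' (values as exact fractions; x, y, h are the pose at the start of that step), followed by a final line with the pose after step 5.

0 40/41 200/261 -2980/10701 -20/41 5 7 W
1 100/137 100/153 -6050/20961 -50/137 6 7 N
2 200/277 8/9 -1316/2493 -100/277 6 6 E
3 25/29 10/13 -255/754 -25/58 5 6 N
4 200/233 40/37 -5620/8621 -100/233 5 5 E
5 100/97 100/109 -4250/10573 -50/97 4 5 N
final 4 4 E

n=0: pose=(5,7,W); sL=40/41, sR=200/261; mL=-2980/10701, mR=-20/41; mL+mR=-200/261 → advance -1; mR−mL=-2240/10701 → turn -1·90°
n=1: pose=(6,7,N); sL=100/137, sR=100/153; mL=-6050/20961, mR=-50/137; mL+mR=-100/153 → advance -1; mR−mL=-1600/20961 → turn -1·90°
n=2: pose=(6,6,E); sL=200/277, sR=8/9; mL=-1316/2493, mR=-100/277; mL+mR=-8/9 → advance -1; mR−mL=416/2493 → turn +1·90°
n=3: pose=(5,6,N); sL=25/29, sR=10/13; mL=-255/754, mR=-25/58; mL+mR=-10/13 → advance -1; mR−mL=-35/377 → turn -1·90°
n=4: pose=(5,5,E); sL=200/233, sR=40/37; mL=-5620/8621, mR=-100/233; mL+mR=-40/37 → advance -1; mR−mL=1920/8621 → turn +1·90°
n=5: pose=(4,5,N); sL=100/97, sR=100/109; mL=-4250/10573, mR=-50/97; mL+mR=-100/109 → advance -1; mR−mL=-1200/10573 → turn -1·90°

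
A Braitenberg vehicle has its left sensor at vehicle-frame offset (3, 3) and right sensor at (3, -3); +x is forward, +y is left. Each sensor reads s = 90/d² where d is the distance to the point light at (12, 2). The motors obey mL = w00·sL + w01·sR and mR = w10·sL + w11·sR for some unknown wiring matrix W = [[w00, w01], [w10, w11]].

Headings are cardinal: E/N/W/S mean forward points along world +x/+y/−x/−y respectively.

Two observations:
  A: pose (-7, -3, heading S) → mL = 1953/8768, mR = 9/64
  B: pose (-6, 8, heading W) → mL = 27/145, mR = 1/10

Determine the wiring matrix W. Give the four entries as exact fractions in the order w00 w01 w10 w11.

obs A: pose=(-7,-3,S) → sL=9/32, sR=45/274, mL=1953/8768, mR=9/64
obs B: pose=(-6,8,W) → sL=1/5, sR=5/29, mL=27/145, mR=1/10
sensor matrix S = [[9/32, 45/274], [1/5, 5/29]]; det S = 1989/127136
solve [mL_A; mL_B] = S·[w00; w01] and [mR_A; mR_B] = S·[w10; w11]:
  w00 = 1/2, w01 = 1/2, w10 = 1/2, w11 = 0

1/2 1/2 1/2 0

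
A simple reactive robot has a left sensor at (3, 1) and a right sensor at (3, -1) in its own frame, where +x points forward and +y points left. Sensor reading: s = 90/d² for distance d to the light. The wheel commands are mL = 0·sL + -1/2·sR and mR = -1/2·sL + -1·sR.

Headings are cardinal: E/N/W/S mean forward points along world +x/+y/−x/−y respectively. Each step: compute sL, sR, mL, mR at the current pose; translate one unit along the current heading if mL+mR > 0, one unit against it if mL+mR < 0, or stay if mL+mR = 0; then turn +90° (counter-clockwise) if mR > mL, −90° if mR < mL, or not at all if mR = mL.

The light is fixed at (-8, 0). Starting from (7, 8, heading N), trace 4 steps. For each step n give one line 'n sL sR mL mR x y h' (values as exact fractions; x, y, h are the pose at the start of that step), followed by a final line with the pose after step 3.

0 90/317 90/377 -45/377 -45495/119509 7 8 N
1 45/194 1/4 -1/8 -71/194 7 7 E
2 90/241 18/37 -9/37 -6003/8917 6 7 S
3 9/17 45/101 -45/202 -2439/3434 6 8 W
final 7 8 N

n=0: pose=(7,8,N); sL=90/317, sR=90/377; mL=-45/377, mR=-45495/119509; mL+mR=-59760/119509 → advance -1; mR−mL=-31230/119509 → turn -1·90°
n=1: pose=(7,7,E); sL=45/194, sR=1/4; mL=-1/8, mR=-71/194; mL+mR=-381/776 → advance -1; mR−mL=-187/776 → turn -1·90°
n=2: pose=(6,7,S); sL=90/241, sR=18/37; mL=-9/37, mR=-6003/8917; mL+mR=-8172/8917 → advance -1; mR−mL=-3834/8917 → turn -1·90°
n=3: pose=(6,8,W); sL=9/17, sR=45/101; mL=-45/202, mR=-2439/3434; mL+mR=-1602/1717 → advance -1; mR−mL=-837/1717 → turn -1·90°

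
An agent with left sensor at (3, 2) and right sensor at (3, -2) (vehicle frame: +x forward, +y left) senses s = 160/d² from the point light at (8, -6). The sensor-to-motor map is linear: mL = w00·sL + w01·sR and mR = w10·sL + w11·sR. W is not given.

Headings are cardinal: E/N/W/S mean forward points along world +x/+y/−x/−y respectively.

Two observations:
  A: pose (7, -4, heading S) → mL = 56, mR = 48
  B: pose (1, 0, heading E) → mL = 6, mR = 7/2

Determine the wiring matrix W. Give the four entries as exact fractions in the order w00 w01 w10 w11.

1/2 1 1/2 1/2

obs A: pose=(7,-4,S) → sL=80, sR=16, mL=56, mR=48
obs B: pose=(1,0,E) → sL=2, sR=5, mL=6, mR=7/2
sensor matrix S = [[80, 16], [2, 5]]; det S = 368
solve [mL_A; mL_B] = S·[w00; w01] and [mR_A; mR_B] = S·[w10; w11]:
  w00 = 1/2, w01 = 1, w10 = 1/2, w11 = 1/2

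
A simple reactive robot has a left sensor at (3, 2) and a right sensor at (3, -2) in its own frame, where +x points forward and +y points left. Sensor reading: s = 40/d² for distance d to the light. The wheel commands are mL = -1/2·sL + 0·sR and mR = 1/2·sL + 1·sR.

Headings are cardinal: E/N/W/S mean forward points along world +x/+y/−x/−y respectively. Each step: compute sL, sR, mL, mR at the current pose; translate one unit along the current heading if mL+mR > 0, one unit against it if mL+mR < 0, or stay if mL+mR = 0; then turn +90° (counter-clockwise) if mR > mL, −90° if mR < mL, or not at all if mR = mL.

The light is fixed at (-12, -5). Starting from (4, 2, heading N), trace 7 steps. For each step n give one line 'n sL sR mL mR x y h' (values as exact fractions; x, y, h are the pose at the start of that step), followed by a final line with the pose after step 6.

n=0: pose=(4,2,N); sL=5/37, sR=5/53; mL=-5/74, mR=635/3922; mL+mR=5/53 → advance +1; mR−mL=450/1961 → turn +1·90°
n=1: pose=(4,3,W); sL=8/41, sR=40/269; mL=-4/41, mR=2716/11029; mL+mR=40/269 → advance +1; mR−mL=3792/11029 → turn +1·90°
n=2: pose=(3,3,S); sL=20/157, sR=20/97; mL=-10/157, mR=4110/15229; mL+mR=20/97 → advance +1; mR−mL=5080/15229 → turn +1·90°
n=3: pose=(3,2,E); sL=8/81, sR=40/349; mL=-4/81, mR=4636/28269; mL+mR=40/349 → advance +1; mR−mL=6032/28269 → turn +1·90°
n=4: pose=(4,2,N); sL=5/37, sR=5/53; mL=-5/74, mR=635/3922; mL+mR=5/53 → advance +1; mR−mL=450/1961 → turn +1·90°
n=5: pose=(4,3,W); sL=8/41, sR=40/269; mL=-4/41, mR=2716/11029; mL+mR=40/269 → advance +1; mR−mL=3792/11029 → turn +1·90°
n=6: pose=(3,3,S); sL=20/157, sR=20/97; mL=-10/157, mR=4110/15229; mL+mR=20/97 → advance +1; mR−mL=5080/15229 → turn +1·90°

0 5/37 5/53 -5/74 635/3922 4 2 N
1 8/41 40/269 -4/41 2716/11029 4 3 W
2 20/157 20/97 -10/157 4110/15229 3 3 S
3 8/81 40/349 -4/81 4636/28269 3 2 E
4 5/37 5/53 -5/74 635/3922 4 2 N
5 8/41 40/269 -4/41 2716/11029 4 3 W
6 20/157 20/97 -10/157 4110/15229 3 3 S
final 3 2 E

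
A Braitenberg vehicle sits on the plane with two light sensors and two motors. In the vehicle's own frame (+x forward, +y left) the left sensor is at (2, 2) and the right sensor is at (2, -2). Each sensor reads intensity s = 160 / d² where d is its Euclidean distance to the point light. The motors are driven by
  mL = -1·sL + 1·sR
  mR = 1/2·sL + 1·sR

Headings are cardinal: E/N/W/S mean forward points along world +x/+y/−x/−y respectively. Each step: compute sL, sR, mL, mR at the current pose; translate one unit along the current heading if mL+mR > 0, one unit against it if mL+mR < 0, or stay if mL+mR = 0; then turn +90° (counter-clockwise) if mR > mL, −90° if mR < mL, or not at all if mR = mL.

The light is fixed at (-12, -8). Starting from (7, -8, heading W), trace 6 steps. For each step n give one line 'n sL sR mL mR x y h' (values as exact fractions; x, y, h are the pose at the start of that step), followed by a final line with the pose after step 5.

n=0: pose=(7,-8,W); sL=160/293, sR=160/293; mL=0, mR=240/293; mL+mR=240/293 → advance +1; mR−mL=240/293 → turn +1·90°
n=1: pose=(6,-8,S); sL=40/101, sR=8/13; mL=288/1313, mR=1068/1313; mL+mR=1356/1313 → advance +1; mR−mL=60/101 → turn +1·90°
n=2: pose=(6,-9,E); sL=160/401, sR=160/409; mL=-1280/164009, mR=96880/164009; mL+mR=95600/164009 → advance +1; mR−mL=240/401 → turn +1·90°
n=3: pose=(7,-9,N); sL=16/29, sR=80/221; mL=-1216/6409, mR=4088/6409; mL+mR=2872/6409 → advance +1; mR−mL=24/29 → turn +1·90°
n=4: pose=(7,-8,W); sL=160/293, sR=160/293; mL=0, mR=240/293; mL+mR=240/293 → advance +1; mR−mL=240/293 → turn +1·90°
n=5: pose=(6,-8,S); sL=40/101, sR=8/13; mL=288/1313, mR=1068/1313; mL+mR=1356/1313 → advance +1; mR−mL=60/101 → turn +1·90°

0 160/293 160/293 0 240/293 7 -8 W
1 40/101 8/13 288/1313 1068/1313 6 -8 S
2 160/401 160/409 -1280/164009 96880/164009 6 -9 E
3 16/29 80/221 -1216/6409 4088/6409 7 -9 N
4 160/293 160/293 0 240/293 7 -8 W
5 40/101 8/13 288/1313 1068/1313 6 -8 S
final 6 -9 E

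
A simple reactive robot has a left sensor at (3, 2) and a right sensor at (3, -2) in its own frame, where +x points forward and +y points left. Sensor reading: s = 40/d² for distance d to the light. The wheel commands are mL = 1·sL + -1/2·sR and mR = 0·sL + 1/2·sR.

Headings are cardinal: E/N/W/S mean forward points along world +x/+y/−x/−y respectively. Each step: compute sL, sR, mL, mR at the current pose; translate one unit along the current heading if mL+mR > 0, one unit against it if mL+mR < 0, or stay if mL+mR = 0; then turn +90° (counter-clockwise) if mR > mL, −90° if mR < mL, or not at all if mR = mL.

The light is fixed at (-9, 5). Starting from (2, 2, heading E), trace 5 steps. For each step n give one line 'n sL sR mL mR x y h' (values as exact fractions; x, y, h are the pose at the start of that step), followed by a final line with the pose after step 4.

n=0: pose=(2,2,E); sL=40/197, sR=40/221; mL=4900/43537, mR=20/221; mL+mR=40/197 → advance +1; mR−mL=-960/43537 → turn -1·90°
n=1: pose=(3,2,S); sL=5/29, sR=5/17; mL=25/986, mR=5/34; mL+mR=5/29 → advance +1; mR−mL=60/493 → turn +1·90°
n=2: pose=(3,1,E); sL=40/229, sR=40/261; mL=5860/59769, mR=20/261; mL+mR=40/229 → advance +1; mR−mL=-1280/59769 → turn -1·90°
n=3: pose=(4,1,S); sL=20/137, sR=4/17; mL=66/2329, mR=2/17; mL+mR=20/137 → advance +1; mR−mL=208/2329 → turn +1·90°
n=4: pose=(4,0,E); sL=8/53, sR=8/61; mL=276/3233, mR=4/61; mL+mR=8/53 → advance +1; mR−mL=-64/3233 → turn -1·90°

0 40/197 40/221 4900/43537 20/221 2 2 E
1 5/29 5/17 25/986 5/34 3 2 S
2 40/229 40/261 5860/59769 20/261 3 1 E
3 20/137 4/17 66/2329 2/17 4 1 S
4 8/53 8/61 276/3233 4/61 4 0 E
final 5 0 S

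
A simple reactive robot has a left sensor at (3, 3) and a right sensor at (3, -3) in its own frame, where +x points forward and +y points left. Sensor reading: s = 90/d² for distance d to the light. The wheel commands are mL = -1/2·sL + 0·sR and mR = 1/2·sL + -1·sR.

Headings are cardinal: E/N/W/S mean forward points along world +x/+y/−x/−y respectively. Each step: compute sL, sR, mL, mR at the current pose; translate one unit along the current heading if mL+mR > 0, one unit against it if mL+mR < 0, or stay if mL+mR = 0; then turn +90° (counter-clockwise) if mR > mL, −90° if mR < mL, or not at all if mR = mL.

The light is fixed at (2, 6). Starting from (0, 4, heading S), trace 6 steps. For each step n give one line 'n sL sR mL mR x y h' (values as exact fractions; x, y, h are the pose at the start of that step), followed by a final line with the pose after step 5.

0 45/13 9/5 -45/26 -9/130 0 4 S
1 18 90/17 -9 63/17 0 5 E
2 9/4 45/2 -9/8 -171/8 -1 5 N
3 90 18/5 -45 207/5 -1 4 E
4 9/5 45 -9/10 -441/10 -2 4 N
5 90 90/37 -45 1575/37 -2 3 E
final -3 3 N

n=0: pose=(0,4,S); sL=45/13, sR=9/5; mL=-45/26, mR=-9/130; mL+mR=-9/5 → advance -1; mR−mL=108/65 → turn +1·90°
n=1: pose=(0,5,E); sL=18, sR=90/17; mL=-9, mR=63/17; mL+mR=-90/17 → advance -1; mR−mL=216/17 → turn +1·90°
n=2: pose=(-1,5,N); sL=9/4, sR=45/2; mL=-9/8, mR=-171/8; mL+mR=-45/2 → advance -1; mR−mL=-81/4 → turn -1·90°
n=3: pose=(-1,4,E); sL=90, sR=18/5; mL=-45, mR=207/5; mL+mR=-18/5 → advance -1; mR−mL=432/5 → turn +1·90°
n=4: pose=(-2,4,N); sL=9/5, sR=45; mL=-9/10, mR=-441/10; mL+mR=-45 → advance -1; mR−mL=-216/5 → turn -1·90°
n=5: pose=(-2,3,E); sL=90, sR=90/37; mL=-45, mR=1575/37; mL+mR=-90/37 → advance -1; mR−mL=3240/37 → turn +1·90°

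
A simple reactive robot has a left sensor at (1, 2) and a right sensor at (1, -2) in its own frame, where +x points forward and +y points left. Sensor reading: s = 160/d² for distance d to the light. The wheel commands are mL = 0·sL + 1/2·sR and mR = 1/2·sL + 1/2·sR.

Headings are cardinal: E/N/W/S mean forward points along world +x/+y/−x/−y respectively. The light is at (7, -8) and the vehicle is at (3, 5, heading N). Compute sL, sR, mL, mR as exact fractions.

left sensor world pos  = (1, 6); dL² = 232
right sensor world pos = (5, 6); dR² = 200
sL = 160/232 = 20/29
sR = 160/200 = 4/5
mL = 0·sL + 1/2·sR = 2/5
mR = 1/2·sL + 1/2·sR = 108/145

20/29 4/5 2/5 108/145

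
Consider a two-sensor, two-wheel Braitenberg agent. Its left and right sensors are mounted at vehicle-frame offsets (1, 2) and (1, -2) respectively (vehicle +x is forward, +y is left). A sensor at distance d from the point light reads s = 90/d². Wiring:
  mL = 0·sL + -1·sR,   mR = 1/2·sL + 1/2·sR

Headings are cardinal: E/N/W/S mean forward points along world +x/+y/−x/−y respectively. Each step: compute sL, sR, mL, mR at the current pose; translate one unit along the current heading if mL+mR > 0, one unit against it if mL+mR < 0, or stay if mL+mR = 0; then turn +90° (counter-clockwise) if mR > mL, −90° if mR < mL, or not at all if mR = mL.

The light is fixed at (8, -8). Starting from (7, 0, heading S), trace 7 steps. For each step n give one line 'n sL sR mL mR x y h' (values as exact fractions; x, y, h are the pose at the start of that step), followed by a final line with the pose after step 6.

n=0: pose=(7,0,S); sL=9/5, sR=45/29; mL=-45/29, mR=243/145; mL+mR=18/145 → advance +1; mR−mL=468/145 → turn +1·90°
n=1: pose=(7,-1,E); sL=10/9, sR=18/5; mL=-18/5, mR=106/45; mL+mR=-56/45 → advance -1; mR−mL=268/45 → turn +1·90°
n=2: pose=(6,-1,N); sL=9/8, sR=45/32; mL=-45/32, mR=81/64; mL+mR=-9/64 → advance -1; mR−mL=171/64 → turn +1·90°
n=3: pose=(6,-2,W); sL=18/5, sR=90/73; mL=-90/73, mR=882/365; mL+mR=432/365 → advance +1; mR−mL=1332/365 → turn +1·90°
n=4: pose=(5,-2,S); sL=45/13, sR=9/5; mL=-9/5, mR=171/65; mL+mR=54/65 → advance +1; mR−mL=288/65 → turn +1·90°
n=5: pose=(5,-3,E); sL=90/53, sR=90/13; mL=-90/13, mR=2970/689; mL+mR=-1800/689 → advance -1; mR−mL=7740/689 → turn +1·90°
n=6: pose=(4,-3,N); sL=5/4, sR=9/4; mL=-9/4, mR=7/4; mL+mR=-1/2 → advance -1; mR−mL=4 → turn +1·90°

0 9/5 45/29 -45/29 243/145 7 0 S
1 10/9 18/5 -18/5 106/45 7 -1 E
2 9/8 45/32 -45/32 81/64 6 -1 N
3 18/5 90/73 -90/73 882/365 6 -2 W
4 45/13 9/5 -9/5 171/65 5 -2 S
5 90/53 90/13 -90/13 2970/689 5 -3 E
6 5/4 9/4 -9/4 7/4 4 -3 N
final 4 -4 W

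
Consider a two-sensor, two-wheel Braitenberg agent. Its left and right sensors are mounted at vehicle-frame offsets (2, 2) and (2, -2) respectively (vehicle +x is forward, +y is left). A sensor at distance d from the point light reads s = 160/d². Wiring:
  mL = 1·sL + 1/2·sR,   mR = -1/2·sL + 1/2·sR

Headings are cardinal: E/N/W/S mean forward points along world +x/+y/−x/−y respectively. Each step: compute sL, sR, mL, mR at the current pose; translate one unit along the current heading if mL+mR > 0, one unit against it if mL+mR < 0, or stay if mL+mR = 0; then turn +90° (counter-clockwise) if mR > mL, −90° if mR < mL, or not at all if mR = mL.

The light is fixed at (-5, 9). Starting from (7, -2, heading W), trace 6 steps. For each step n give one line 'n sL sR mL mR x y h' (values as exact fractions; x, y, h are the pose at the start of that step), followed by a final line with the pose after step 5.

n=0: pose=(7,-2,W); sL=160/269, sR=160/181; mL=50480/48689, mR=7040/48689; mL+mR=57520/48689 → advance +1; mR−mL=-240/269 → turn -1·90°
n=1: pose=(6,-2,N); sL=80/81, sR=16/25; mL=2648/2025, mR=-352/2025; mL+mR=2296/2025 → advance +1; mR−mL=-40/27 → turn -1·90°
n=2: pose=(6,-1,E); sL=160/233, sR=160/313; mL=68720/72929, mR=-6400/72929; mL+mR=62320/72929 → advance +1; mR−mL=-240/233 → turn -1·90°
n=3: pose=(7,-1,S); sL=8/17, sR=40/61; mL=828/1037, mR=96/1037; mL+mR=924/1037 → advance +1; mR−mL=-12/17 → turn -1·90°
n=4: pose=(7,-2,W); sL=160/269, sR=160/181; mL=50480/48689, mR=7040/48689; mL+mR=57520/48689 → advance +1; mR−mL=-240/269 → turn -1·90°
n=5: pose=(6,-2,N); sL=80/81, sR=16/25; mL=2648/2025, mR=-352/2025; mL+mR=2296/2025 → advance +1; mR−mL=-40/27 → turn -1·90°

0 160/269 160/181 50480/48689 7040/48689 7 -2 W
1 80/81 16/25 2648/2025 -352/2025 6 -2 N
2 160/233 160/313 68720/72929 -6400/72929 6 -1 E
3 8/17 40/61 828/1037 96/1037 7 -1 S
4 160/269 160/181 50480/48689 7040/48689 7 -2 W
5 80/81 16/25 2648/2025 -352/2025 6 -2 N
final 6 -1 E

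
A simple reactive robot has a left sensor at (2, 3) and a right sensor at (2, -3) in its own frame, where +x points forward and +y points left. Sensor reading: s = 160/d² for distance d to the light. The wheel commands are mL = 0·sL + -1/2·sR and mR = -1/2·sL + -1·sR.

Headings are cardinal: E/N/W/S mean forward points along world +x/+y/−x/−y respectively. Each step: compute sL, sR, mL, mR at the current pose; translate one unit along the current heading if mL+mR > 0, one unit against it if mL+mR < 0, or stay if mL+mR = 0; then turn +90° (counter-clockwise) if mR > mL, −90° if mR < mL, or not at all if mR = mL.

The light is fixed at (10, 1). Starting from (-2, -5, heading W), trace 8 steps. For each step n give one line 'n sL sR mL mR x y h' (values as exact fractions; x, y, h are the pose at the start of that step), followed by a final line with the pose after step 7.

0 160/277 32/41 -16/41 -12144/11357 -2 -5 W
1 40/53 2 -1 -126/53 -1 -5 N
2 160/97 160/181 -80/181 -30000/17557 -1 -6 E
3 80/81 80/153 -40/153 -1400/1377 -2 -6 S
4 160/277 32/41 -16/41 -12144/11357 -2 -5 W
5 40/53 2 -1 -126/53 -1 -5 N
6 160/97 160/181 -80/181 -30000/17557 -1 -6 E
7 80/81 80/153 -40/153 -1400/1377 -2 -6 S
final -2 -5 W

n=0: pose=(-2,-5,W); sL=160/277, sR=32/41; mL=-16/41, mR=-12144/11357; mL+mR=-16576/11357 → advance -1; mR−mL=-7712/11357 → turn -1·90°
n=1: pose=(-1,-5,N); sL=40/53, sR=2; mL=-1, mR=-126/53; mL+mR=-179/53 → advance -1; mR−mL=-73/53 → turn -1·90°
n=2: pose=(-1,-6,E); sL=160/97, sR=160/181; mL=-80/181, mR=-30000/17557; mL+mR=-37760/17557 → advance -1; mR−mL=-22240/17557 → turn -1·90°
n=3: pose=(-2,-6,S); sL=80/81, sR=80/153; mL=-40/153, mR=-1400/1377; mL+mR=-1760/1377 → advance -1; mR−mL=-1040/1377 → turn -1·90°
n=4: pose=(-2,-5,W); sL=160/277, sR=32/41; mL=-16/41, mR=-12144/11357; mL+mR=-16576/11357 → advance -1; mR−mL=-7712/11357 → turn -1·90°
n=5: pose=(-1,-5,N); sL=40/53, sR=2; mL=-1, mR=-126/53; mL+mR=-179/53 → advance -1; mR−mL=-73/53 → turn -1·90°
n=6: pose=(-1,-6,E); sL=160/97, sR=160/181; mL=-80/181, mR=-30000/17557; mL+mR=-37760/17557 → advance -1; mR−mL=-22240/17557 → turn -1·90°
n=7: pose=(-2,-6,S); sL=80/81, sR=80/153; mL=-40/153, mR=-1400/1377; mL+mR=-1760/1377 → advance -1; mR−mL=-1040/1377 → turn -1·90°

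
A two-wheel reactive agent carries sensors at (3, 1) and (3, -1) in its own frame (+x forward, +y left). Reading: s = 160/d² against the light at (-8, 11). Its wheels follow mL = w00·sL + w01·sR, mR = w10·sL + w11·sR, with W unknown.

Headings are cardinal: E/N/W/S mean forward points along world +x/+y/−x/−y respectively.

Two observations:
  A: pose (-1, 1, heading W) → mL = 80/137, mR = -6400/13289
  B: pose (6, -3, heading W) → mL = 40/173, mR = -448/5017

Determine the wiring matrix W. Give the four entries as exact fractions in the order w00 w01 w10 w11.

obs A: pose=(-1,1,W) → sL=160/137, sR=160/97, mL=80/137, mR=-6400/13289
obs B: pose=(6,-3,W) → sL=80/173, sR=16/29, mL=40/173, mR=-448/5017
sensor matrix S = [[160/137, 160/97], [80/173, 16/29]]; det S = -7895040/66670913
solve [mL_A; mL_B] = S·[w00; w01] and [mR_A; mR_B] = S·[w10; w11]:
  w00 = 1/2, w01 = 0, w10 = 1, w11 = -1

1/2 0 1 -1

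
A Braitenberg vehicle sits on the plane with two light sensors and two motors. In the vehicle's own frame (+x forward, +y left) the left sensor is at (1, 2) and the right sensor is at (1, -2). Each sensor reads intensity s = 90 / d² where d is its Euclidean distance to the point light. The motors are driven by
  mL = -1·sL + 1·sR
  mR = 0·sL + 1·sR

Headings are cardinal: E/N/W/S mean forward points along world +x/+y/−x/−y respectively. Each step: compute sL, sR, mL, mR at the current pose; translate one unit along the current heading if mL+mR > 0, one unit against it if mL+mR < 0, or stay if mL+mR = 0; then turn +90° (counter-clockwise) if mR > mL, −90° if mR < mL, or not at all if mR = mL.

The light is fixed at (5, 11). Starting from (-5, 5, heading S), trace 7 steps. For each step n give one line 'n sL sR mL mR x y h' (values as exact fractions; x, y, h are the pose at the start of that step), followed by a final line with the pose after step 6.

0 90/113 90/193 -7200/21809 90/193 -5 5 S
1 45/53 5/9 -140/477 5/9 -5 4 E
2 90/157 18/17 1296/2669 18/17 -4 4 N
3 45/82 45/58 270/1189 45/58 -4 5 W
4 90/113 90/193 -7200/21809 90/193 -5 5 S
5 45/53 5/9 -140/477 5/9 -5 4 E
6 90/157 18/17 1296/2669 18/17 -4 4 N
final -4 5 W

n=0: pose=(-5,5,S); sL=90/113, sR=90/193; mL=-7200/21809, mR=90/193; mL+mR=2970/21809 → advance +1; mR−mL=90/113 → turn +1·90°
n=1: pose=(-5,4,E); sL=45/53, sR=5/9; mL=-140/477, mR=5/9; mL+mR=125/477 → advance +1; mR−mL=45/53 → turn +1·90°
n=2: pose=(-4,4,N); sL=90/157, sR=18/17; mL=1296/2669, mR=18/17; mL+mR=4122/2669 → advance +1; mR−mL=90/157 → turn +1·90°
n=3: pose=(-4,5,W); sL=45/82, sR=45/58; mL=270/1189, mR=45/58; mL+mR=2385/2378 → advance +1; mR−mL=45/82 → turn +1·90°
n=4: pose=(-5,5,S); sL=90/113, sR=90/193; mL=-7200/21809, mR=90/193; mL+mR=2970/21809 → advance +1; mR−mL=90/113 → turn +1·90°
n=5: pose=(-5,4,E); sL=45/53, sR=5/9; mL=-140/477, mR=5/9; mL+mR=125/477 → advance +1; mR−mL=45/53 → turn +1·90°
n=6: pose=(-4,4,N); sL=90/157, sR=18/17; mL=1296/2669, mR=18/17; mL+mR=4122/2669 → advance +1; mR−mL=90/157 → turn +1·90°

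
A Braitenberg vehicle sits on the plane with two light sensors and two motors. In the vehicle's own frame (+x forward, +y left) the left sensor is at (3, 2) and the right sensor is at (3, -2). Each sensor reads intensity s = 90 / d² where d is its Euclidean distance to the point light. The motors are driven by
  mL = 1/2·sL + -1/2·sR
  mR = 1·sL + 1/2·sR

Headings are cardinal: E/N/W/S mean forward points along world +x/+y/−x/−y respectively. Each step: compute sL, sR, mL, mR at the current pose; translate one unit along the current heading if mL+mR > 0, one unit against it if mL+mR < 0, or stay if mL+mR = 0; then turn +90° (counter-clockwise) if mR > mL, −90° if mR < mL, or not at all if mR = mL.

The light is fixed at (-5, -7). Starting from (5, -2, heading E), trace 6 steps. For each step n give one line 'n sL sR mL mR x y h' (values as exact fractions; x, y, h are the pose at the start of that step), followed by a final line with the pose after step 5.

0 45/109 45/89 -450/9701 12915/19402 5 -2 E
1 18/29 90/233 792/6757 5499/6757 6 -2 N
2 9/8 45/64 27/128 189/128 6 -1 W
3 10/17 90/73 -400/1241 1495/1241 5 -1 S
4 45/109 45/89 -450/9701 12915/19402 5 -2 E
5 18/29 90/233 792/6757 5499/6757 6 -2 N
final 6 -1 W

n=0: pose=(5,-2,E); sL=45/109, sR=45/89; mL=-450/9701, mR=12915/19402; mL+mR=135/218 → advance +1; mR−mL=13815/19402 → turn +1·90°
n=1: pose=(6,-2,N); sL=18/29, sR=90/233; mL=792/6757, mR=5499/6757; mL+mR=27/29 → advance +1; mR−mL=4707/6757 → turn +1·90°
n=2: pose=(6,-1,W); sL=9/8, sR=45/64; mL=27/128, mR=189/128; mL+mR=27/16 → advance +1; mR−mL=81/64 → turn +1·90°
n=3: pose=(5,-1,S); sL=10/17, sR=90/73; mL=-400/1241, mR=1495/1241; mL+mR=15/17 → advance +1; mR−mL=1895/1241 → turn +1·90°
n=4: pose=(5,-2,E); sL=45/109, sR=45/89; mL=-450/9701, mR=12915/19402; mL+mR=135/218 → advance +1; mR−mL=13815/19402 → turn +1·90°
n=5: pose=(6,-2,N); sL=18/29, sR=90/233; mL=792/6757, mR=5499/6757; mL+mR=27/29 → advance +1; mR−mL=4707/6757 → turn +1·90°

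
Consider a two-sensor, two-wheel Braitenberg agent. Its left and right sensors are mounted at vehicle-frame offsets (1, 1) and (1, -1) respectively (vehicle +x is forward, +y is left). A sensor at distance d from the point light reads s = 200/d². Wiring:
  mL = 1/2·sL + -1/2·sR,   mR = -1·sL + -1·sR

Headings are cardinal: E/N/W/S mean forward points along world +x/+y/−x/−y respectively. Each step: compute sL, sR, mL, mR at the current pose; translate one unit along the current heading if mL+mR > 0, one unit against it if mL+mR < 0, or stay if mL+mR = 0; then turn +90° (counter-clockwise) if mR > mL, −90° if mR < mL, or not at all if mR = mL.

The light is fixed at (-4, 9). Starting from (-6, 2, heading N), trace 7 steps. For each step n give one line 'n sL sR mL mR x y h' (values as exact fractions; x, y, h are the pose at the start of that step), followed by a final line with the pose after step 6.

0 40/9 200/37 -160/333 -3280/333 -6 2 N
1 4 100/41 32/41 -264/41 -6 1 E
2 40/17 200/97 240/1649 -7280/1649 -7 1 S
3 5/2 50/13 -35/52 -165/26 -7 2 W
4 40/9 200/37 -160/333 -3280/333 -6 2 N
5 4 100/41 32/41 -264/41 -6 1 E
6 40/17 200/97 240/1649 -7280/1649 -7 1 S
final -7 2 W

n=0: pose=(-6,2,N); sL=40/9, sR=200/37; mL=-160/333, mR=-3280/333; mL+mR=-3440/333 → advance -1; mR−mL=-1040/111 → turn -1·90°
n=1: pose=(-6,1,E); sL=4, sR=100/41; mL=32/41, mR=-264/41; mL+mR=-232/41 → advance -1; mR−mL=-296/41 → turn -1·90°
n=2: pose=(-7,1,S); sL=40/17, sR=200/97; mL=240/1649, mR=-7280/1649; mL+mR=-7040/1649 → advance -1; mR−mL=-7520/1649 → turn -1·90°
n=3: pose=(-7,2,W); sL=5/2, sR=50/13; mL=-35/52, mR=-165/26; mL+mR=-365/52 → advance -1; mR−mL=-295/52 → turn -1·90°
n=4: pose=(-6,2,N); sL=40/9, sR=200/37; mL=-160/333, mR=-3280/333; mL+mR=-3440/333 → advance -1; mR−mL=-1040/111 → turn -1·90°
n=5: pose=(-6,1,E); sL=4, sR=100/41; mL=32/41, mR=-264/41; mL+mR=-232/41 → advance -1; mR−mL=-296/41 → turn -1·90°
n=6: pose=(-7,1,S); sL=40/17, sR=200/97; mL=240/1649, mR=-7280/1649; mL+mR=-7040/1649 → advance -1; mR−mL=-7520/1649 → turn -1·90°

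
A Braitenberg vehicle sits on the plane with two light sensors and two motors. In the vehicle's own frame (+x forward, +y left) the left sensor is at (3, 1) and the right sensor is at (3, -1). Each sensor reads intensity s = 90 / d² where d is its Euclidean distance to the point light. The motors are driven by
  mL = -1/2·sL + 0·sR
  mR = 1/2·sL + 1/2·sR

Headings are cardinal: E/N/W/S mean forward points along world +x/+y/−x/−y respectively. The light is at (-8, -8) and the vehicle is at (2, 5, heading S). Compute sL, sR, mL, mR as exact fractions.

left sensor world pos  = (3, 2); dL² = 221
right sensor world pos = (1, 2); dR² = 181
sL = 90/221 = 90/221
sR = 90/181 = 90/181
mL = -1/2·sL + 0·sR = -45/221
mR = 1/2·sL + 1/2·sR = 18090/40001

90/221 90/181 -45/221 18090/40001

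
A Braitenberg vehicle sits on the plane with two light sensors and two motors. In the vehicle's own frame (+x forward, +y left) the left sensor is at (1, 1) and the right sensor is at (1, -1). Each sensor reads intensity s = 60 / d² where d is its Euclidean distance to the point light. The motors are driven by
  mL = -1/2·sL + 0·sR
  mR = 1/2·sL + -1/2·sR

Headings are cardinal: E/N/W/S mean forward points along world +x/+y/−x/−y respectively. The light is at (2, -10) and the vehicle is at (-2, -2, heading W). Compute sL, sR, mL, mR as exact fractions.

30/37 30/53 -15/37 240/1961

left sensor world pos  = (-3, -3); dL² = 74
right sensor world pos = (-3, -1); dR² = 106
sL = 60/74 = 30/37
sR = 60/106 = 30/53
mL = -1/2·sL + 0·sR = -15/37
mR = 1/2·sL + -1/2·sR = 240/1961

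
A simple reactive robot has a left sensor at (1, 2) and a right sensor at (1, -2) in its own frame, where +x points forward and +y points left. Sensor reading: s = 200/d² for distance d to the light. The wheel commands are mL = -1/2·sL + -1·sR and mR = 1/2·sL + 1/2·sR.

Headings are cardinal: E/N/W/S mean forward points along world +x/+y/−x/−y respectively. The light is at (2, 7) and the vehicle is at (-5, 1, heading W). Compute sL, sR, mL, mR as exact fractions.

left sensor world pos  = (-6, -1); dL² = 128
right sensor world pos = (-6, 3); dR² = 80
sL = 200/128 = 25/16
sR = 200/80 = 5/2
mL = -1/2·sL + -1·sR = -105/32
mR = 1/2·sL + 1/2·sR = 65/32

25/16 5/2 -105/32 65/32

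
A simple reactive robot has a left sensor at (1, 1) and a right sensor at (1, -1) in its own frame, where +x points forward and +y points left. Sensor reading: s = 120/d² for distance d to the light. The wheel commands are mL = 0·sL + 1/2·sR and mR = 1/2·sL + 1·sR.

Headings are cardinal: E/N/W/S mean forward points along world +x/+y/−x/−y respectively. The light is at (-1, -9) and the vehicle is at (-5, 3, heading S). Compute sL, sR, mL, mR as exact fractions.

left sensor world pos  = (-4, 2); dL² = 130
right sensor world pos = (-6, 2); dR² = 146
sL = 120/130 = 12/13
sR = 120/146 = 60/73
mL = 0·sL + 1/2·sR = 30/73
mR = 1/2·sL + 1·sR = 1218/949

12/13 60/73 30/73 1218/949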